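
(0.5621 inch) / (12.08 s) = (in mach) 3.471e-06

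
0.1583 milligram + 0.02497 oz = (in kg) 0.000708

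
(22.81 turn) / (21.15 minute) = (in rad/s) 0.1129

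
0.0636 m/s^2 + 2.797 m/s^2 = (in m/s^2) 2.861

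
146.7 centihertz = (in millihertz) 1467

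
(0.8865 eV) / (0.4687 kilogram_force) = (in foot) 1.014e-19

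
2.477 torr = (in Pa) 330.2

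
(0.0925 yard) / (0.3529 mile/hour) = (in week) 8.865e-07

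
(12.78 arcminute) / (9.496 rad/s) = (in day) 4.531e-09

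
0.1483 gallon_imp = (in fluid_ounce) 22.8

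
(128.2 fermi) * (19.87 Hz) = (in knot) 4.952e-12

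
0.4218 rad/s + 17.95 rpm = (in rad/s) 2.302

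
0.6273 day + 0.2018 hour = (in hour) 15.26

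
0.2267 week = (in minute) 2285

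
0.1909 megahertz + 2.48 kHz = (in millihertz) 1.934e+08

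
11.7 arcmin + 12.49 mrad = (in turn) 0.00253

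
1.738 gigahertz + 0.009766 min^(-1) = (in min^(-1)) 1.043e+11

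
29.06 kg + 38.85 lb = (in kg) 46.68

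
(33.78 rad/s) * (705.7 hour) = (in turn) 1.366e+07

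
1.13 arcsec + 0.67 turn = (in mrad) 4210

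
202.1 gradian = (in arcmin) 1.091e+04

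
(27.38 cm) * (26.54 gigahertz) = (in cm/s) 7.267e+11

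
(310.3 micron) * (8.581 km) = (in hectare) 0.0002663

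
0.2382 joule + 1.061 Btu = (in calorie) 267.6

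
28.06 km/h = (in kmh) 28.06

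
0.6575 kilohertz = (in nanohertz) 6.575e+11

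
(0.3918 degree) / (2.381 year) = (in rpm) 8.697e-10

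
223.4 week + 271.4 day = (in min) 2.643e+06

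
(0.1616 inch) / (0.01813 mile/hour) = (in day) 5.862e-06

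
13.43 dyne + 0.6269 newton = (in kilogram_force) 0.06394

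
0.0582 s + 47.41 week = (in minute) 4.779e+05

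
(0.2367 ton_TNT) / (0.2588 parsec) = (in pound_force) 2.788e-08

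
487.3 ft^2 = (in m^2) 45.27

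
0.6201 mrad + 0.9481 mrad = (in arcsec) 323.5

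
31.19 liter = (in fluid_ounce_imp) 1098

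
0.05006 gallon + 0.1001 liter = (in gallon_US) 0.0765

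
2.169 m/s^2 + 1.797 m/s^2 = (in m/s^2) 3.966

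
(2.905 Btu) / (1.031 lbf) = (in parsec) 2.166e-14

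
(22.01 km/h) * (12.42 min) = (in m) 4556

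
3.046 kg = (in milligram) 3.046e+06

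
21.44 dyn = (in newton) 0.0002144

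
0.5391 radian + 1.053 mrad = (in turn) 0.08597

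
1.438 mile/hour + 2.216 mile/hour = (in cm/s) 163.3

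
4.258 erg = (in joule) 4.258e-07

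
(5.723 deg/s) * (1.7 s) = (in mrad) 169.8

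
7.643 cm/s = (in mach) 0.0002245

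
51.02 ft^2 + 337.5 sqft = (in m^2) 36.09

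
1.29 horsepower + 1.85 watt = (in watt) 963.8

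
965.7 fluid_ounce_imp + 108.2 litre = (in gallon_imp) 29.84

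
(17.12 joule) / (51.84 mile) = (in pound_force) 4.613e-05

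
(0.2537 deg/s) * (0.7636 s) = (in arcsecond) 697.4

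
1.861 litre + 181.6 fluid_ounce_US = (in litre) 7.232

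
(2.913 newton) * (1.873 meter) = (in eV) 3.405e+19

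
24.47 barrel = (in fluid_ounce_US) 1.316e+05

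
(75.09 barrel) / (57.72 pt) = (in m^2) 586.3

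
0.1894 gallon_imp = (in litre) 0.861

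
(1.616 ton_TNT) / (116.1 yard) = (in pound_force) 1.432e+07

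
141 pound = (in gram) 6.396e+04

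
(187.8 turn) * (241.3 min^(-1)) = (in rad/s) 4745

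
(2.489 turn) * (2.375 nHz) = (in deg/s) 2.128e-06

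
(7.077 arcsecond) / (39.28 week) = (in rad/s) 1.444e-12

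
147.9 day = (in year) 0.4052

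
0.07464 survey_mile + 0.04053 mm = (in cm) 1.201e+04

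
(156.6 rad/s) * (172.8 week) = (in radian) 1.637e+10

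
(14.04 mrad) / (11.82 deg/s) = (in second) 0.06806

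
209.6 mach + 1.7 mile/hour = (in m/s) 7.137e+04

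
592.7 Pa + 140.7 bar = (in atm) 138.9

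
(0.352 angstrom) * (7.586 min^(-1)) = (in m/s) 4.45e-12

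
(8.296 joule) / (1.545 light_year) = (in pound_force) 1.276e-16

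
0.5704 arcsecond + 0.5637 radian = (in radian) 0.5637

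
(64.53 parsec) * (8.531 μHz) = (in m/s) 1.699e+13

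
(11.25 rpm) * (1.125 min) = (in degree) 4556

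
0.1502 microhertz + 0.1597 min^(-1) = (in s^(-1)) 0.002662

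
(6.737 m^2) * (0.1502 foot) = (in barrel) 1.94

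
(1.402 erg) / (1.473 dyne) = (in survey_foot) 0.03123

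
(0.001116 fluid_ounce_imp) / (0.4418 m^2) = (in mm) 7.177e-05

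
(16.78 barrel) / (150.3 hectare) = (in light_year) 1.876e-22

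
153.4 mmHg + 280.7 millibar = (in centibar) 48.52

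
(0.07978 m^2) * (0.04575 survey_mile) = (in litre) 5874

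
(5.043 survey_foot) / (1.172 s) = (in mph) 2.934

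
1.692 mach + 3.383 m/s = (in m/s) 579.5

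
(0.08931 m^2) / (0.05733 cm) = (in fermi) 1.558e+17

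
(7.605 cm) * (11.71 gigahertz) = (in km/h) 3.206e+09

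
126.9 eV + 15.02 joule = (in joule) 15.02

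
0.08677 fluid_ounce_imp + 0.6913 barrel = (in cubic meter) 0.1099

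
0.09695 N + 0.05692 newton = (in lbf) 0.03459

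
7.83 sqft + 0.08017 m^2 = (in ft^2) 8.693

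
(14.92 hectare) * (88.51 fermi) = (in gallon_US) 3.489e-06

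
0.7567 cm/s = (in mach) 2.222e-05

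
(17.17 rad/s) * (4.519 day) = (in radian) 6.704e+06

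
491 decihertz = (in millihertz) 4.91e+04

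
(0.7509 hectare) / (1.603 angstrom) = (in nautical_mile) 2.529e+10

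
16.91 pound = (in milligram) 7.67e+06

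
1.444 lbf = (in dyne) 6.423e+05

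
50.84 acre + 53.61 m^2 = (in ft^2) 2.215e+06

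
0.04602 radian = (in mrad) 46.02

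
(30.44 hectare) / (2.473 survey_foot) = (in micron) 4.038e+11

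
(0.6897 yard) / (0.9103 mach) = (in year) 6.452e-11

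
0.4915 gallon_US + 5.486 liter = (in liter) 7.347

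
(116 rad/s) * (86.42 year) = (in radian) 3.161e+11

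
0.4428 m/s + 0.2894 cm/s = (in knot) 0.8664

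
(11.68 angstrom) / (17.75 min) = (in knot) 2.132e-12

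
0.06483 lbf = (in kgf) 0.02941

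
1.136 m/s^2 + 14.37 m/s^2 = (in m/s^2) 15.51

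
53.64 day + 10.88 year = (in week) 575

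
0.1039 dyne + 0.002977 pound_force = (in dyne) 1324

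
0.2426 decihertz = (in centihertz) 2.426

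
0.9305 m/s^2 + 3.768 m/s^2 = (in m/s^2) 4.699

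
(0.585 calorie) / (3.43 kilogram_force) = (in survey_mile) 4.522e-05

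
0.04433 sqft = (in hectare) 4.118e-07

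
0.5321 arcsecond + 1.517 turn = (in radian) 9.532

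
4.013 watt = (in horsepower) 0.005382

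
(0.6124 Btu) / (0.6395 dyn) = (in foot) 3.315e+08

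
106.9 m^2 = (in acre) 0.02642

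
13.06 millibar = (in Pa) 1306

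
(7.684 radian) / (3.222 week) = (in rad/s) 3.943e-06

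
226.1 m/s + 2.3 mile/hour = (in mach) 0.667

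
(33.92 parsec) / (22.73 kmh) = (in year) 5.257e+09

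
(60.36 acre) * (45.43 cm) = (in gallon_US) 2.932e+07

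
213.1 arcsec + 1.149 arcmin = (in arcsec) 282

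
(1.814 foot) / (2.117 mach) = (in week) 1.268e-09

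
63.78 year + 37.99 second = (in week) 3326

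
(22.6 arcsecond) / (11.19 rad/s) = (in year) 3.105e-13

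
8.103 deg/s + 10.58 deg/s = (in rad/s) 0.3261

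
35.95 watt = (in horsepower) 0.04821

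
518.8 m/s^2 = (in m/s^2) 518.8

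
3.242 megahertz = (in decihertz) 3.242e+07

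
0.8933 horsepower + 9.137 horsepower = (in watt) 7480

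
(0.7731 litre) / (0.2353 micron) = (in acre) 0.8119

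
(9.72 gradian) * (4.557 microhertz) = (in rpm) 6.644e-06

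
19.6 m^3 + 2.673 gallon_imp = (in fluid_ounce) 6.632e+05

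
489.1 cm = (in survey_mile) 0.003039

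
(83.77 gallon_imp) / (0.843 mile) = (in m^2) 0.0002807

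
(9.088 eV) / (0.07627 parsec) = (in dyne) 6.187e-29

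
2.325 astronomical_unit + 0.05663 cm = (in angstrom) 3.478e+21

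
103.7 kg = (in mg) 1.037e+08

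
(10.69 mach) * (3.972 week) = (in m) 8.744e+09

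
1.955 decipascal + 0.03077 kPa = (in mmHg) 0.2323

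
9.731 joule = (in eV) 6.074e+19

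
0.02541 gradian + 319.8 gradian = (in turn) 0.7996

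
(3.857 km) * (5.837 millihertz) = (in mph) 50.36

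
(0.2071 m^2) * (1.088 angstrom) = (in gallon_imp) 4.956e-09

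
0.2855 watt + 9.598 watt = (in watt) 9.884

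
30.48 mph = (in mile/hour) 30.48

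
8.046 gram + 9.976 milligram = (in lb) 0.01776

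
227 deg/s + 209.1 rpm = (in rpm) 246.9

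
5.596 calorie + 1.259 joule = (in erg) 2.467e+08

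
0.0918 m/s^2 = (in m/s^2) 0.0918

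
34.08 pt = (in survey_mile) 7.471e-06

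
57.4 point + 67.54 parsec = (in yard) 2.279e+18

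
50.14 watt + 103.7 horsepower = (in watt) 7.738e+04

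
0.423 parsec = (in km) 1.305e+13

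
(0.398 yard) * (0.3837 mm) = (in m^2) 0.0001396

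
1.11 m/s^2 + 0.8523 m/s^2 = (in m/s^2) 1.962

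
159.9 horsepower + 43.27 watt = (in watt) 1.193e+05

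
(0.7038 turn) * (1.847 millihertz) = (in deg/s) 0.468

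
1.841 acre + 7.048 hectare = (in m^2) 7.793e+04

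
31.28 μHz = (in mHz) 0.03128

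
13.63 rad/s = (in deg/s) 780.9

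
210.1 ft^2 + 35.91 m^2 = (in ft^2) 596.6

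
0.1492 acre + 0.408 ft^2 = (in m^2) 603.8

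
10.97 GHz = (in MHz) 1.097e+04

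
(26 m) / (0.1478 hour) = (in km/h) 0.1759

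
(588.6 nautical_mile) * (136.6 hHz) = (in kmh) 5.361e+10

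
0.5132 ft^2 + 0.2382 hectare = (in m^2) 2382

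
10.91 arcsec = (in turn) 8.418e-06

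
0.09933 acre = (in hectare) 0.0402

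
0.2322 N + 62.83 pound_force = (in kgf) 28.52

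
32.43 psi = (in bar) 2.236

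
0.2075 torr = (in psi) 0.004012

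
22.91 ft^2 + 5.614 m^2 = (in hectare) 0.0007742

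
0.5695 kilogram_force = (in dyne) 5.585e+05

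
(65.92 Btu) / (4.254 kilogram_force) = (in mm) 1.667e+06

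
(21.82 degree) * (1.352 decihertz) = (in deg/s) 2.95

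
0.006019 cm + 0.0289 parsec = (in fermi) 8.918e+29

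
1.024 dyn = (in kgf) 1.044e-06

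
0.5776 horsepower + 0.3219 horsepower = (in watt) 670.8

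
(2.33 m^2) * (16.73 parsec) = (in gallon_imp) 2.646e+20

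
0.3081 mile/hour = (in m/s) 0.1377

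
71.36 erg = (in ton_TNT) 1.706e-15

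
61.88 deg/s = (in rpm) 10.31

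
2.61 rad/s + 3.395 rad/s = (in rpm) 57.34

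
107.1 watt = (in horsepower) 0.1436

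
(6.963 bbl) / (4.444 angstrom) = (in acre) 6.156e+05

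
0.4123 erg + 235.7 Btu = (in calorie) 5.944e+04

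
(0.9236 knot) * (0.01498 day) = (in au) 4.111e-09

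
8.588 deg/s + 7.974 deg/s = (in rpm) 2.76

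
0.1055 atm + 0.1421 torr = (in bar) 0.1071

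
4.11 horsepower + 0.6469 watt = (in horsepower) 4.111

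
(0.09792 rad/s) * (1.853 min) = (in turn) 1.733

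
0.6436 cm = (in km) 6.436e-06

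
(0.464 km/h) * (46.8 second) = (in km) 0.006032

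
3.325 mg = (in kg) 3.325e-06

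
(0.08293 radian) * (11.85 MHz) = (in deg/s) 5.631e+07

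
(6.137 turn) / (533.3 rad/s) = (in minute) 0.001205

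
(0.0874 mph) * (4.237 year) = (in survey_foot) 1.713e+07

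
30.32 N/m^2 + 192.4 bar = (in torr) 1.443e+05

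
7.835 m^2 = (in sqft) 84.34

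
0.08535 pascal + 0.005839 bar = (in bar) 0.00584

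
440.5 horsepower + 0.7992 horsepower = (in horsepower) 441.3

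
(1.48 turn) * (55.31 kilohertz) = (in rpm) 4.912e+06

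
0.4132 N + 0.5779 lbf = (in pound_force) 0.6708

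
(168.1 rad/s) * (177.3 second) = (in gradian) 1.897e+06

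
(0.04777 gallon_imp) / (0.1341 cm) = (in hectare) 1.619e-05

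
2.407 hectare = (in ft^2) 2.591e+05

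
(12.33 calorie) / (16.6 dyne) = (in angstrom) 3.108e+15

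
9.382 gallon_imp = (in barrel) 0.2683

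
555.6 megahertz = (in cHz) 5.556e+10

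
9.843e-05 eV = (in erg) 1.577e-16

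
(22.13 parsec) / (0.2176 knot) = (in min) 1.017e+17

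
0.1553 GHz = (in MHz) 155.3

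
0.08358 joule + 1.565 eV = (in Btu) 7.922e-05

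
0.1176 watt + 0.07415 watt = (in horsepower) 0.0002571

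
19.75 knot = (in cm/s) 1016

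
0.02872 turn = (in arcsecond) 3.722e+04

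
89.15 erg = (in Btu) 8.45e-09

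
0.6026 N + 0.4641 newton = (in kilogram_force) 0.1088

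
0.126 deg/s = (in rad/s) 0.002199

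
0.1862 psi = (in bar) 0.01284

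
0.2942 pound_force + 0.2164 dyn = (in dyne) 1.309e+05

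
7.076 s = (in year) 2.244e-07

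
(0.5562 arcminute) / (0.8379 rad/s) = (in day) 2.235e-09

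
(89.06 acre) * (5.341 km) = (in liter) 1.925e+12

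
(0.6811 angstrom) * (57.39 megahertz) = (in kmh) 0.01407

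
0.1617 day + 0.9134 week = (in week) 0.9365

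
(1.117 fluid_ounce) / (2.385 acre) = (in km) 3.423e-12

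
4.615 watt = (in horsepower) 0.006189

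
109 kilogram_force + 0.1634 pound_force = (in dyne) 1.07e+08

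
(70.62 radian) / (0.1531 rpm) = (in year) 0.0001397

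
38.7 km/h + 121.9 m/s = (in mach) 0.3896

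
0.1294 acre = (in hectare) 0.05237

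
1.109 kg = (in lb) 2.445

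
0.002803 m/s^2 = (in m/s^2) 0.002803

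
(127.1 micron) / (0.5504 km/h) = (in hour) 2.309e-07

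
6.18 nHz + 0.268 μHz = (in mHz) 0.0002742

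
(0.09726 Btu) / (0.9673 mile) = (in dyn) 6592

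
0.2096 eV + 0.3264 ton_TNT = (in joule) 1.366e+09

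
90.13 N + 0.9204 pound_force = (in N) 94.22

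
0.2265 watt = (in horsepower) 0.0003037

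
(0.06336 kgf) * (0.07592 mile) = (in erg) 7.592e+08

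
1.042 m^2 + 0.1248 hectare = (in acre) 0.3086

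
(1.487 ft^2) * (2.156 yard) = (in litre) 272.3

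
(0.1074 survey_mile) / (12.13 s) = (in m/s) 14.25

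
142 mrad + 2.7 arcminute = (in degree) 8.181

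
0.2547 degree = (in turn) 0.0007075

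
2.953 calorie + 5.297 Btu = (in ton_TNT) 1.339e-06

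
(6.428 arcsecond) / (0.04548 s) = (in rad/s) 0.0006852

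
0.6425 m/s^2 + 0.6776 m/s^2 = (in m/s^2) 1.32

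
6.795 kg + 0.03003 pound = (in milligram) 6.809e+06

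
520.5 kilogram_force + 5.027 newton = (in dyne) 5.109e+08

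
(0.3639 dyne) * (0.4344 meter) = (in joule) 1.581e-06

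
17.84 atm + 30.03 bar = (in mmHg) 3.608e+04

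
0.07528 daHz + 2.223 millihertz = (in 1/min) 45.3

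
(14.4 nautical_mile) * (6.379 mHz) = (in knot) 330.7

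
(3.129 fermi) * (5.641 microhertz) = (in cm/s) 1.765e-18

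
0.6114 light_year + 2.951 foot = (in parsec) 0.1875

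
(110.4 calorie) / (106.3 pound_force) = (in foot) 3.205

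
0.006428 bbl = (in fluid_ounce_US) 34.56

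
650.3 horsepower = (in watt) 4.849e+05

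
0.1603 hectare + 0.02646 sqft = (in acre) 0.3961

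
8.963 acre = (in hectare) 3.627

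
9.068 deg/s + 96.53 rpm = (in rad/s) 10.27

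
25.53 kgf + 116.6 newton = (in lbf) 82.5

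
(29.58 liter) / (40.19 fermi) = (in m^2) 7.36e+11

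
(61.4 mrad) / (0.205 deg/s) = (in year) 5.442e-07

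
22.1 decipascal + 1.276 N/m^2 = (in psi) 0.0005056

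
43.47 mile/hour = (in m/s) 19.43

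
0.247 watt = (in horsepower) 0.0003312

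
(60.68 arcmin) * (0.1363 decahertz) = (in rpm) 0.2297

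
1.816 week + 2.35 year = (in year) 2.385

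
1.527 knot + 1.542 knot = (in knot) 3.069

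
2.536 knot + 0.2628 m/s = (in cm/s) 156.7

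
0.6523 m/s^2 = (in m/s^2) 0.6523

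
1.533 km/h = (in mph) 0.9526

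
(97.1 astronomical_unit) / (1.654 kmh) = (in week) 5.228e+07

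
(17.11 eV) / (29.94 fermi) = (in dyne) 9.156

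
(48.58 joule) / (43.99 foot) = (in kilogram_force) 0.3695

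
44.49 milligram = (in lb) 9.808e-05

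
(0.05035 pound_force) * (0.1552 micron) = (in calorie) 8.308e-09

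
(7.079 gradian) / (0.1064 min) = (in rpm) 0.1663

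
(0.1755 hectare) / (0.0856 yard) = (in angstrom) 2.242e+14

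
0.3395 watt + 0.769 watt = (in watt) 1.109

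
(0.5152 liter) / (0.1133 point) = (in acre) 0.003185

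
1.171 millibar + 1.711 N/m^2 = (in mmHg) 0.8912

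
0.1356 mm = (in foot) 0.0004449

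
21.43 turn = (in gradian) 8572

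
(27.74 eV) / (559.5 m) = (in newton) 7.944e-21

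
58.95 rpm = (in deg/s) 353.7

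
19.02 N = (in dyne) 1.902e+06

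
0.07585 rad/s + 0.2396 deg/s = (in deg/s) 4.585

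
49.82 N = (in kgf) 5.08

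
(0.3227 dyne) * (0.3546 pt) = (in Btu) 3.826e-13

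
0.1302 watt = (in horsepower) 0.0001746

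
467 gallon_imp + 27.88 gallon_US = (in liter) 2229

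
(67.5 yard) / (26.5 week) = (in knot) 7.486e-06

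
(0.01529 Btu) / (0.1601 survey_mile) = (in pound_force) 0.01408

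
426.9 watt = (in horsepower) 0.5725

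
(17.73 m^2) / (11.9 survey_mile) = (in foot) 0.003037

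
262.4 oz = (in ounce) 262.4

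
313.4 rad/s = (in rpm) 2993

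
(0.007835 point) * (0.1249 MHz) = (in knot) 0.6711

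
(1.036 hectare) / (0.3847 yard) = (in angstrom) 2.945e+14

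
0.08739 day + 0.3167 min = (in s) 7569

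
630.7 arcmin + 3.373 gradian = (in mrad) 236.4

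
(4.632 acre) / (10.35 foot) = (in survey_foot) 1.949e+04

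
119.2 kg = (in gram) 1.192e+05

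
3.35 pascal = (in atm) 3.306e-05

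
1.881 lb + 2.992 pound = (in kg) 2.21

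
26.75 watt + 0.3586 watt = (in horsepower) 0.03635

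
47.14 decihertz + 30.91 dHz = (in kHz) 0.007805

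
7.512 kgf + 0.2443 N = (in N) 73.91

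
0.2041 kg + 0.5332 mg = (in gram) 204.1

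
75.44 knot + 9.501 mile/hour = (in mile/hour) 96.32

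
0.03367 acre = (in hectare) 0.01363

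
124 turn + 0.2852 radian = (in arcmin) 2.679e+06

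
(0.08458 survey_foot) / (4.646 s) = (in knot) 0.01079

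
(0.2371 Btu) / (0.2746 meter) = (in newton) 911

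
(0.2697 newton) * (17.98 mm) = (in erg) 4.849e+04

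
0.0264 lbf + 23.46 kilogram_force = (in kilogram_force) 23.47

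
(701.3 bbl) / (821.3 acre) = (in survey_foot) 0.0001101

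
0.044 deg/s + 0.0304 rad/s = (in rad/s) 0.03117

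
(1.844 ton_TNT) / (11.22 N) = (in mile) 4.273e+05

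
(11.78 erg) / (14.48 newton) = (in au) 5.438e-19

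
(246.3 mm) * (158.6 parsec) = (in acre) 2.979e+14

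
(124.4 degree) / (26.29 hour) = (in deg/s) 0.001314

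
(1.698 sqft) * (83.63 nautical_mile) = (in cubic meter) 2.443e+04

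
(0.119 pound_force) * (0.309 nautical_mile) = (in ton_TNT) 7.24e-08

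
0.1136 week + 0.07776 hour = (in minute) 1150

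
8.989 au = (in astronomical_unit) 8.989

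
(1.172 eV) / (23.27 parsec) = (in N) 2.615e-37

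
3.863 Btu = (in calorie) 974.1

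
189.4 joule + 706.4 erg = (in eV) 1.182e+21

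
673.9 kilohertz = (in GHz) 0.0006739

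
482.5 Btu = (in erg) 5.091e+12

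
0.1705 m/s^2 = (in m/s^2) 0.1705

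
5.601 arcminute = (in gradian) 0.1037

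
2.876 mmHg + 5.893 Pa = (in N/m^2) 389.3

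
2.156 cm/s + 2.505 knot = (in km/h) 4.717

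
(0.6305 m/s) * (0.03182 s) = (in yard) 0.02194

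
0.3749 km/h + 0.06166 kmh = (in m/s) 0.1213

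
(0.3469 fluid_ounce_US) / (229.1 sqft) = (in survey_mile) 2.995e-10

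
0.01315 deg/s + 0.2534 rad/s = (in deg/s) 14.53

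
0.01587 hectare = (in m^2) 158.7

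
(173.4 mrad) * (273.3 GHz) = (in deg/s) 2.715e+12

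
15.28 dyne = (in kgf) 1.558e-05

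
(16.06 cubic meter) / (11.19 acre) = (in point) 1.005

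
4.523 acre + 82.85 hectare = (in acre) 209.2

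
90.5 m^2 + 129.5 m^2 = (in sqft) 2368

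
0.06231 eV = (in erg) 9.983e-14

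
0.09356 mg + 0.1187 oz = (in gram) 3.365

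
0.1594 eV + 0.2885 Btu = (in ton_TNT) 7.275e-08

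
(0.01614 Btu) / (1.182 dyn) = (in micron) 1.441e+12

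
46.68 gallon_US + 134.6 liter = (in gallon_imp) 68.48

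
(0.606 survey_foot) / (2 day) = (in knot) 2.078e-06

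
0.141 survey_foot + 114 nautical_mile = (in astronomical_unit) 1.411e-06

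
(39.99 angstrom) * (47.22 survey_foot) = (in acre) 1.422e-11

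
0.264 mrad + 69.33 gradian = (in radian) 1.089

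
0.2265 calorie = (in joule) 0.9477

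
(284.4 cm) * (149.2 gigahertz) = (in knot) 8.248e+11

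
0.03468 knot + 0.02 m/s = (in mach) 0.0001111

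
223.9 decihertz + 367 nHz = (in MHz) 2.239e-05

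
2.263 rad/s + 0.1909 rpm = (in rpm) 21.8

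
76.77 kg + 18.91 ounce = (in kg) 77.31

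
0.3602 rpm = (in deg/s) 2.161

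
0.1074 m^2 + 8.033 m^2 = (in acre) 0.002012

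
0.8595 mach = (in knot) 568.9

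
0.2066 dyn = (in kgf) 2.107e-07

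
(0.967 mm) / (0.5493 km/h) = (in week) 1.048e-08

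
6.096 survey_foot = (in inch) 73.15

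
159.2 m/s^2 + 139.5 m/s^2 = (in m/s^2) 298.7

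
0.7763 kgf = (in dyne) 7.613e+05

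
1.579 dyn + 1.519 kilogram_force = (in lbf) 3.349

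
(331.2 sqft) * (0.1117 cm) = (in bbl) 0.2162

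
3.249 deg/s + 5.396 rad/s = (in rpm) 52.07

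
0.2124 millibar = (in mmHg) 0.1593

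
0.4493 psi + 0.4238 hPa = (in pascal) 3140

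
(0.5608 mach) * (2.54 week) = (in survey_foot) 9.624e+08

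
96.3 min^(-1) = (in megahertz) 1.605e-06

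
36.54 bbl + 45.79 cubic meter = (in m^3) 51.6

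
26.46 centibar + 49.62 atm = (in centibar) 5054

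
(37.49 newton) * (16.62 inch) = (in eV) 9.878e+19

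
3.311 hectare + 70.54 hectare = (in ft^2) 7.949e+06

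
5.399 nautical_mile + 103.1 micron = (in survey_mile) 6.213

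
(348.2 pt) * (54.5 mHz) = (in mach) 1.966e-05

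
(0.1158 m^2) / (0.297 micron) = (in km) 389.9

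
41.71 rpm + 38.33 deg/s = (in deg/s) 288.6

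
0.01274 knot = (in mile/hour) 0.01466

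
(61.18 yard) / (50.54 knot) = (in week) 3.558e-06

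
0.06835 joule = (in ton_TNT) 1.634e-11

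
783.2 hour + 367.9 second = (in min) 4.7e+04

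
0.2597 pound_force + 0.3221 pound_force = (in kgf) 0.2639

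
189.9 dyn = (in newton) 0.001899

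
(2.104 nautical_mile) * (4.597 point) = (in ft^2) 68.02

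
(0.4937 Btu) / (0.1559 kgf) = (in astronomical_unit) 2.277e-09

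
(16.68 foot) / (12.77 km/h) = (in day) 1.659e-05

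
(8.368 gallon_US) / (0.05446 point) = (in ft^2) 1.775e+04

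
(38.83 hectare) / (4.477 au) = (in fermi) 5.798e+08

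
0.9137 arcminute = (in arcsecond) 54.82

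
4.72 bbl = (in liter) 750.4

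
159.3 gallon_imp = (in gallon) 191.3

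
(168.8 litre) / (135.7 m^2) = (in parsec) 4.031e-20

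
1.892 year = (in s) 5.967e+07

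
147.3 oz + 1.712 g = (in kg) 4.178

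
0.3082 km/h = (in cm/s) 8.561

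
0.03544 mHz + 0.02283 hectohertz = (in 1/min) 137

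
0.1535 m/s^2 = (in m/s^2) 0.1535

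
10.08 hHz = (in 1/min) 6.048e+04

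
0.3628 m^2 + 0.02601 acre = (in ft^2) 1137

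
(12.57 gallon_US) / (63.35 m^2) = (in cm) 0.07511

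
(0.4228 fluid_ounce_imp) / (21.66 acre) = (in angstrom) 1.37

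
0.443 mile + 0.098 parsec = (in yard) 3.307e+15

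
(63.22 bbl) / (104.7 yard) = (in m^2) 0.105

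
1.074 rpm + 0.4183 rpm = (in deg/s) 8.954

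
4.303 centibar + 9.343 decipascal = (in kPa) 4.304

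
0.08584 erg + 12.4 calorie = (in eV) 3.238e+20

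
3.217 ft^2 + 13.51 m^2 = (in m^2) 13.81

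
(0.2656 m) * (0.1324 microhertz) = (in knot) 6.836e-08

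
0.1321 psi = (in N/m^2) 910.8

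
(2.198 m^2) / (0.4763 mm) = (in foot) 1.514e+04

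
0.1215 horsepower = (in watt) 90.6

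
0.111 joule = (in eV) 6.928e+17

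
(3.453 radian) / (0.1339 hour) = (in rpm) 0.0684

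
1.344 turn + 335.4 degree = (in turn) 2.276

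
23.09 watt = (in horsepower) 0.03096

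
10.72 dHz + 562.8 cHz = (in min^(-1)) 402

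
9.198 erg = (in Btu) 8.718e-10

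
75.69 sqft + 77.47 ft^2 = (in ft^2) 153.2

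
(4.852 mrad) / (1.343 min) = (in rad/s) 6.021e-05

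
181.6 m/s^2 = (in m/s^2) 181.6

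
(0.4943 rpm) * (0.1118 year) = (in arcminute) 6.274e+08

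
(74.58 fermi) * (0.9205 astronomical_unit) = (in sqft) 0.1105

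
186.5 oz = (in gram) 5287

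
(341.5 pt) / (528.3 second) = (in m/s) 0.000228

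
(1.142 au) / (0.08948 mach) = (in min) 9.345e+07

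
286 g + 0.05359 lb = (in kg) 0.3103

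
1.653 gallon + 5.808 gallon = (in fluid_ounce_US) 955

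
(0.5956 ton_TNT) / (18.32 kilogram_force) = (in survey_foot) 4.551e+07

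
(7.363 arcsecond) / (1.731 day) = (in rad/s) 2.387e-10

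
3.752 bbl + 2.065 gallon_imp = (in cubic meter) 0.6059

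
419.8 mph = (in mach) 0.5512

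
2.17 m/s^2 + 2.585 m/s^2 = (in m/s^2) 4.755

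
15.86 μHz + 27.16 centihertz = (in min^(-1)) 16.3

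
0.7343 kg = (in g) 734.3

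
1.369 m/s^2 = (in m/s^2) 1.369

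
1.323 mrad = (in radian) 0.001323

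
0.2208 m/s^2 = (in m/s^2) 0.2208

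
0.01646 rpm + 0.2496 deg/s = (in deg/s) 0.3484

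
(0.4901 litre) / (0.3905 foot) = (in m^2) 0.004118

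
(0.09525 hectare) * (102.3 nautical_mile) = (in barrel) 1.135e+09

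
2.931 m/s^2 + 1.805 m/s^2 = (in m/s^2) 4.736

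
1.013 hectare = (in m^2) 1.013e+04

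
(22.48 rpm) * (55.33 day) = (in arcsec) 2.321e+12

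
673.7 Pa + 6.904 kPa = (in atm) 0.07479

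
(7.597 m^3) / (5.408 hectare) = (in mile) 8.729e-08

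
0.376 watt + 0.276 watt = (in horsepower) 0.0008743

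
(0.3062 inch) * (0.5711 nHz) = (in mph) 9.936e-12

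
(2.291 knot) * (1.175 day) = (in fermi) 1.197e+20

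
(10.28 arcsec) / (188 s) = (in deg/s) 1.519e-05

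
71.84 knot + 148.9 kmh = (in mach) 0.23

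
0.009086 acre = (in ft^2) 395.8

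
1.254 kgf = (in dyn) 1.23e+06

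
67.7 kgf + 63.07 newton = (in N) 727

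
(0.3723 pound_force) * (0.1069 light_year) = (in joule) 1.675e+15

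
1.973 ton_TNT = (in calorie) 1.973e+09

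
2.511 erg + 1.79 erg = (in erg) 4.301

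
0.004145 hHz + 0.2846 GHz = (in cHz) 2.846e+10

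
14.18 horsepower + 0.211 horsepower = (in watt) 1.073e+04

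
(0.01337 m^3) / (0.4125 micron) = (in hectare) 3.241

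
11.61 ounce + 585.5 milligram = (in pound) 0.7269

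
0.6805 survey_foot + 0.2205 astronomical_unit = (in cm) 3.299e+12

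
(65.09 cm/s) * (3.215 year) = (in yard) 7.217e+07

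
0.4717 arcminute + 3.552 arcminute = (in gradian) 0.07451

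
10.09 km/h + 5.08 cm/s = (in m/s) 2.854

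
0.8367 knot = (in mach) 0.001264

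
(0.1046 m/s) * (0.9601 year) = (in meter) 3.167e+06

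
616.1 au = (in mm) 9.217e+16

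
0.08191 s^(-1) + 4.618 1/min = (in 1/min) 9.533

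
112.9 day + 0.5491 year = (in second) 2.707e+07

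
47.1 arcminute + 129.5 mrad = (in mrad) 143.2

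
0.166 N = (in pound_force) 0.03732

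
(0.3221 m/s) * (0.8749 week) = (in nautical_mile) 92.03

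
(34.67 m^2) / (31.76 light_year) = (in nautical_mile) 6.23e-20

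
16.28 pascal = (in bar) 0.0001628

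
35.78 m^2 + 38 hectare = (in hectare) 38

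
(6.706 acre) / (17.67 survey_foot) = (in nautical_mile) 2.721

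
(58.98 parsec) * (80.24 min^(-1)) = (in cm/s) 2.434e+20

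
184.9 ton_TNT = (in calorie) 1.849e+11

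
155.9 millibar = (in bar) 0.1559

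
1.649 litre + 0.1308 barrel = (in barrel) 0.1412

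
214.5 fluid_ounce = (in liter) 6.344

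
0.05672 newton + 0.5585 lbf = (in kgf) 0.2591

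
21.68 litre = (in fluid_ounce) 733.1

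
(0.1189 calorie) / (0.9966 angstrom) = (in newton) 4.992e+09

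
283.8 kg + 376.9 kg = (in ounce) 2.331e+04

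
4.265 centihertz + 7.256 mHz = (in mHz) 49.91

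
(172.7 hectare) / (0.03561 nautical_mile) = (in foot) 8.591e+04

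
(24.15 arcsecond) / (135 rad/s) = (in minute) 1.445e-08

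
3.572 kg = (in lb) 7.875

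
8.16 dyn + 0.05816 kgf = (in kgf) 0.05817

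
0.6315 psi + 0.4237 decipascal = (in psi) 0.6315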